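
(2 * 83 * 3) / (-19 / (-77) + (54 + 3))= 19173 / 2204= 8.70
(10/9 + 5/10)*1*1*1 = 29/18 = 1.61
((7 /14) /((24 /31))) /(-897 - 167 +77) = -31 /47376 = -0.00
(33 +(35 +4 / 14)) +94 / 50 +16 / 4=12979 / 175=74.17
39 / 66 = 13 / 22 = 0.59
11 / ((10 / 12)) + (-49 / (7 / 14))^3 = -4705894 / 5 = -941178.80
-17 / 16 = -1.06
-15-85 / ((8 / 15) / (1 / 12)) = -905 / 32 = -28.28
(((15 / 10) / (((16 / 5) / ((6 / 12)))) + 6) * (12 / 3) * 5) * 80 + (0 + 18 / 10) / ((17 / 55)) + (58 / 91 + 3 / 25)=386037641 / 38675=9981.58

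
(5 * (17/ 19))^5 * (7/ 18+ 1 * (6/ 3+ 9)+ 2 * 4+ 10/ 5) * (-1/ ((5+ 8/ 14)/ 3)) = -11957858171875/ 579407166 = -20638.09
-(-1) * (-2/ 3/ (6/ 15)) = -5/ 3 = -1.67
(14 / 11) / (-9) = -0.14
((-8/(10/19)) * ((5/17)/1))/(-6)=38/51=0.75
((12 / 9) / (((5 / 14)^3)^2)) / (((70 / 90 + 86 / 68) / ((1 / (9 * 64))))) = 16000264 / 29296875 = 0.55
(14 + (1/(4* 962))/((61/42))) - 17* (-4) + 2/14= 67484447/821548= 82.14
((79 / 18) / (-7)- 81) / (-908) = 10285 / 114408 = 0.09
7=7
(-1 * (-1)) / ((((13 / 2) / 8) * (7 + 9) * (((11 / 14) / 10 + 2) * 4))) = 35 / 3783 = 0.01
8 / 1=8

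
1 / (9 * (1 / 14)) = 14 / 9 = 1.56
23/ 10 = 2.30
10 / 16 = 5 / 8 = 0.62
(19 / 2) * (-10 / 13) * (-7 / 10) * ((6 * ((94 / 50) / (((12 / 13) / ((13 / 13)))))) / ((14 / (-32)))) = -3572 / 25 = -142.88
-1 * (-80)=80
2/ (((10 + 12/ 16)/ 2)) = 16/ 43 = 0.37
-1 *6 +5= -1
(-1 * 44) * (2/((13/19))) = -1672/13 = -128.62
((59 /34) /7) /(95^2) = 59 /2147950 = 0.00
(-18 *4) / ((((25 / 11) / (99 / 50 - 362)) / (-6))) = -42770376 / 625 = -68432.60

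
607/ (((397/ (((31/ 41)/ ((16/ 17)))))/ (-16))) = -319889/ 16277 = -19.65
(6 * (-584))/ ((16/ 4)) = -876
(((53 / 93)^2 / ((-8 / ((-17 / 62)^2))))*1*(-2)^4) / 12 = -811801 / 199480536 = -0.00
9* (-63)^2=35721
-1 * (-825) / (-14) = -58.93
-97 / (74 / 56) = -2716 / 37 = -73.41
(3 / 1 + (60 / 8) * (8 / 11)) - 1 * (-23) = 346 / 11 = 31.45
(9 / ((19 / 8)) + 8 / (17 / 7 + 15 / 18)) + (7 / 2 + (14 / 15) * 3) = 326469 / 26030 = 12.54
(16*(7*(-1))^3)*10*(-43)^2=-101473120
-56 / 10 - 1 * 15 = -20.60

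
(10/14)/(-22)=-5/154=-0.03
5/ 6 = 0.83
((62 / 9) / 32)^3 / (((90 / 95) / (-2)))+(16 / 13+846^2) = 250043055994967 / 349360128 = 715717.21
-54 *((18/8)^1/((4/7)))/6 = -35.44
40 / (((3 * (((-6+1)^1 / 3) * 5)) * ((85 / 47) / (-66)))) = 24816 / 425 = 58.39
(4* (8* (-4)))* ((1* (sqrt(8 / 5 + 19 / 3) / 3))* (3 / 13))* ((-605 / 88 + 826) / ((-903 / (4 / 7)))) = 419392* sqrt(1785) / 1232595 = 14.38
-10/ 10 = -1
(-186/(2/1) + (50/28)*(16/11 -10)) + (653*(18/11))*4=4165.92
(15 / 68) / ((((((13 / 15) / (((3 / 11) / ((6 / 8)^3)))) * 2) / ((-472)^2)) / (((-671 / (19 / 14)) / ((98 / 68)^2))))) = -369643212800 / 84721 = -4363064.80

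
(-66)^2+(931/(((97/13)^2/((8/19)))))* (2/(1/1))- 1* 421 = 3949.08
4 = 4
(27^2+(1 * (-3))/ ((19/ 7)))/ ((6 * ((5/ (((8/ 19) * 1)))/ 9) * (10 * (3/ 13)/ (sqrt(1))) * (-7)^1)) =-5.69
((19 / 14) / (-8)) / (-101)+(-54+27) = -27.00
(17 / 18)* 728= 6188 / 9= 687.56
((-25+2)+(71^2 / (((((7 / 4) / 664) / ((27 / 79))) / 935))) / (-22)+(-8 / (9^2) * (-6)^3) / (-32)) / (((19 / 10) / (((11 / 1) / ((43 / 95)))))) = -25350222558650 / 71337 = -355358685.66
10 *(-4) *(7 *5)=-1400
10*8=80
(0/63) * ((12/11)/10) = 0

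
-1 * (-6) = 6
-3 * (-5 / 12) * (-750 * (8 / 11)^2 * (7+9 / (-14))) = -2670000 / 847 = -3152.30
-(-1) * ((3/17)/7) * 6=18/119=0.15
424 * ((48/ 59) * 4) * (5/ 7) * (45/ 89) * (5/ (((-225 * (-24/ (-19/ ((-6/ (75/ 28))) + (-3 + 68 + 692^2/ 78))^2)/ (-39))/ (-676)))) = 469533769847.52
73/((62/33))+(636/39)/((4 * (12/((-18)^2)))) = 120039/806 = 148.93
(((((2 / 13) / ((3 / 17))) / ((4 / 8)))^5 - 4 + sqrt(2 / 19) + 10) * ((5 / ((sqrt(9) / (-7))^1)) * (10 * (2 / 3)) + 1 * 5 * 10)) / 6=-249409845250 / 2436053373 - 125 * sqrt(38) / 513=-103.88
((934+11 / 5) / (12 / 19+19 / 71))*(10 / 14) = 6314669 / 8491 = 743.69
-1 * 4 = -4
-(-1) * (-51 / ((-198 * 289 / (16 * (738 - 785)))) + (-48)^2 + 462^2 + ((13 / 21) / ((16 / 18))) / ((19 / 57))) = 6777983749 / 31416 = 215749.42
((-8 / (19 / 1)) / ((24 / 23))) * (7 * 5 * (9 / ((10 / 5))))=-2415 / 38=-63.55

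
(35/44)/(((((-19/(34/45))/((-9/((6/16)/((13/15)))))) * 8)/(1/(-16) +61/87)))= 1375283/26183520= 0.05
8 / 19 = 0.42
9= 9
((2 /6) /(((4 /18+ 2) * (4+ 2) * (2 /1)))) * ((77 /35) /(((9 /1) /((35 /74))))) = 77 /53280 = 0.00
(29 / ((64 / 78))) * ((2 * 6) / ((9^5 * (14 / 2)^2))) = 377 / 2571912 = 0.00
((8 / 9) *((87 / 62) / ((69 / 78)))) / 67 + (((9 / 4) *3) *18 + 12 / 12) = 35117717 / 286626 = 122.52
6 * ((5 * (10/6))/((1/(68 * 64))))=217600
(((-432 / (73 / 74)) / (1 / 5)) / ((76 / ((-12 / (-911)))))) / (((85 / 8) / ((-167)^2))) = -21397333248 / 21480469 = -996.13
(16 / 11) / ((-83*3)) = -16 / 2739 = -0.01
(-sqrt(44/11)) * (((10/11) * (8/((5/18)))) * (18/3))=-3456/11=-314.18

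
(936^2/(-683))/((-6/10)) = 1460160/683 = 2137.86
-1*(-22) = 22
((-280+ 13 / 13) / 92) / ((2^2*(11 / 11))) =-279 / 368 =-0.76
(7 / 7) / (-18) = -1 / 18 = -0.06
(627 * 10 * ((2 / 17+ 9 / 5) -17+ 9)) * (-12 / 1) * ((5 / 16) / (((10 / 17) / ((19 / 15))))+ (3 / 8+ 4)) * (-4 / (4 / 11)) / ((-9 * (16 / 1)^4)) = 43.08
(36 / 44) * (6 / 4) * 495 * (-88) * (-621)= 33198660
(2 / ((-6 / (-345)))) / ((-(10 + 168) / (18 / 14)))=-1035 / 1246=-0.83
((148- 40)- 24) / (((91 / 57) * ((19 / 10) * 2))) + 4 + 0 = 232 / 13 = 17.85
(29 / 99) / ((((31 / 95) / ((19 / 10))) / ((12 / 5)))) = 20938 / 5115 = 4.09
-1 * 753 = -753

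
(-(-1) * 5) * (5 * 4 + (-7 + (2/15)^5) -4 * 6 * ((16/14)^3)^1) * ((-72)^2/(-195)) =380488697536/125409375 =3033.97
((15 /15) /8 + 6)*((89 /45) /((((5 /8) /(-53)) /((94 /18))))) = -10863251 /2025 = -5364.57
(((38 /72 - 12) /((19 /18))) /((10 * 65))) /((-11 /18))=3717 /135850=0.03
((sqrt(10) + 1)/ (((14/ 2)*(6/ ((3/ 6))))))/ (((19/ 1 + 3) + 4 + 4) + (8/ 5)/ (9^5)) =98415/ 248006024 + 98415*sqrt(10)/ 248006024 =0.00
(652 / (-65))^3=-277167808 / 274625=-1009.26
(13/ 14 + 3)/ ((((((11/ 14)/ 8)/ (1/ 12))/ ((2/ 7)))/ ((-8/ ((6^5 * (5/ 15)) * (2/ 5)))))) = -0.01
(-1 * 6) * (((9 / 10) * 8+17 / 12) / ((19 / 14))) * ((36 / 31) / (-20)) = 32571 / 14725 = 2.21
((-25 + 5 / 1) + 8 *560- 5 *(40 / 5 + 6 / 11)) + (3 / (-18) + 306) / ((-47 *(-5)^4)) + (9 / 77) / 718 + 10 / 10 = 2152612273447 / 487207875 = 4418.26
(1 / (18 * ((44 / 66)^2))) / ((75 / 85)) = 17 / 120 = 0.14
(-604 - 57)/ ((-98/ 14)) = 661/ 7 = 94.43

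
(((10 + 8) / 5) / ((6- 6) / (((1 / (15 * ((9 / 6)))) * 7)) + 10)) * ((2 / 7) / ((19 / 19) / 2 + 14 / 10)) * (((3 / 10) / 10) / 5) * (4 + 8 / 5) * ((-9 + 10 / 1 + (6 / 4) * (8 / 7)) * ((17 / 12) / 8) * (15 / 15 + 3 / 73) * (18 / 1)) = 26163 / 1596875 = 0.02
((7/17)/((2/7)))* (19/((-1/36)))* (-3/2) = 25137/17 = 1478.65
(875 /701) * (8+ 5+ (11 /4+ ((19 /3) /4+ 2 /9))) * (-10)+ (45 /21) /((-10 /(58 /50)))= -484423883 /2208150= -219.38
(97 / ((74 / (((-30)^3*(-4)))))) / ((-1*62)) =-2619000 / 1147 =-2283.35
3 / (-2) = -3 / 2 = -1.50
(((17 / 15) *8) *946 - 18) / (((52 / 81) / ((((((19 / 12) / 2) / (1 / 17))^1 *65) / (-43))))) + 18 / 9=-186607675 / 688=-271232.09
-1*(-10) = 10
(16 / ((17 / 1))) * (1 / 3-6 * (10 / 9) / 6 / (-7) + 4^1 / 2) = 2.35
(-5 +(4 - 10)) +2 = -9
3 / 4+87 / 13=387 / 52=7.44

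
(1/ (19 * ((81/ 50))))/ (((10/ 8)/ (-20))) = -800/ 1539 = -0.52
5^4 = 625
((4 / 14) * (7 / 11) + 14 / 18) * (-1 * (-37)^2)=-130055 / 99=-1313.69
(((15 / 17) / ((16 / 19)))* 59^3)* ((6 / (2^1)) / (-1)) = -175599045 / 272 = -645584.72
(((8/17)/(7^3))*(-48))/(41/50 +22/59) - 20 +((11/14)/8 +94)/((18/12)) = 2335201037/54718104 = 42.68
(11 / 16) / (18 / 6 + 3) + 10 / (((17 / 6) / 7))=40507 / 1632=24.82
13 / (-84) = -13 / 84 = -0.15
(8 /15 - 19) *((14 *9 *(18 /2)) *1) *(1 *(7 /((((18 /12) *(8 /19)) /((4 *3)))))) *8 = -111407184 /5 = -22281436.80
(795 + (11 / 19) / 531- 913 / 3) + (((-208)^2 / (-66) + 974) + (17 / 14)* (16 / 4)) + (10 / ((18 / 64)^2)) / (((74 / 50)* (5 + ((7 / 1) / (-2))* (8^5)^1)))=24149677439419685 / 29667580255467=814.01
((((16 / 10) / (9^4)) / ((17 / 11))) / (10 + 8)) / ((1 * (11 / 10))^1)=8 / 1003833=0.00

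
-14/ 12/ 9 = -7/ 54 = -0.13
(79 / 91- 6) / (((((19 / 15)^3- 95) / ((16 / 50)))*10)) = 25218 / 14276353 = 0.00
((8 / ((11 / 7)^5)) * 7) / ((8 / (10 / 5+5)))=823543 / 161051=5.11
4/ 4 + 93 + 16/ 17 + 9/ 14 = 22749/ 238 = 95.58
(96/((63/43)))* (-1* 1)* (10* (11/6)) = -75680/63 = -1201.27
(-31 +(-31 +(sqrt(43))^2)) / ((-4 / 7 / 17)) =2261 / 4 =565.25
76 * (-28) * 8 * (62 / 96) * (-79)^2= -205853144 / 3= -68617714.67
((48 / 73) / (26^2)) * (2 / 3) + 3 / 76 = 0.04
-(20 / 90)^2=-4 / 81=-0.05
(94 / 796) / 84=47 / 33432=0.00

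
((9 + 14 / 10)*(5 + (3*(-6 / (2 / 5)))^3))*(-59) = 55911232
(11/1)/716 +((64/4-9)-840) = -596417/716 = -832.98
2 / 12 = 1 / 6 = 0.17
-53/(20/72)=-954/5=-190.80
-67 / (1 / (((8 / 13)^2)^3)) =-17563648 / 4826809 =-3.64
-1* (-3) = 3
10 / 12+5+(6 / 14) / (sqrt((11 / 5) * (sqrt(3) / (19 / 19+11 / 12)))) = sqrt(1265) * 3^(1 / 4) / 154+35 / 6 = 6.14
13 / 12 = 1.08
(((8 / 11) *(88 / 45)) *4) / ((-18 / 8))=-1024 / 405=-2.53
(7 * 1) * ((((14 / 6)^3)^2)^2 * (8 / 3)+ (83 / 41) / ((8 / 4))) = 63560117128655 / 130734486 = 486177.13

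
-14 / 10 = -7 / 5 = -1.40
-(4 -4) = 0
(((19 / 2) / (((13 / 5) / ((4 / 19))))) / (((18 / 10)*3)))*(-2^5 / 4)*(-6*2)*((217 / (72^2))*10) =54250 / 9477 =5.72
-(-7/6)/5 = 7/30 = 0.23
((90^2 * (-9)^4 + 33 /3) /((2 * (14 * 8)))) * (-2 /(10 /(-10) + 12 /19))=1009738109 /784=1287931.26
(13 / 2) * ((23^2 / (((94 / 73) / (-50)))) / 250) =-534.06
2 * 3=6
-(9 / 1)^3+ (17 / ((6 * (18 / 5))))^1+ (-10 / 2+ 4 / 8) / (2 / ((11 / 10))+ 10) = -1278682 / 1755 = -728.59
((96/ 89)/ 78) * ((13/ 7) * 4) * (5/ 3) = 320/ 1869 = 0.17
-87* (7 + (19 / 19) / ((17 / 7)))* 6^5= -85240512 / 17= -5014147.76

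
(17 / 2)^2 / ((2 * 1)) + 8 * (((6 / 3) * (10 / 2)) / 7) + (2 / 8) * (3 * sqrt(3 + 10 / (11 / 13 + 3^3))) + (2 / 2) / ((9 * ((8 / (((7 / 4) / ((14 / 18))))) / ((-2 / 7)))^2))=3 * sqrt(6878) / 181 + 596521 / 12544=48.93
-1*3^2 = -9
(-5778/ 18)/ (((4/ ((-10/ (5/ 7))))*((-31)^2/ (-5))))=-11235/ 1922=-5.85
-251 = -251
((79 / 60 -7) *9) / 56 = -1023 / 1120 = -0.91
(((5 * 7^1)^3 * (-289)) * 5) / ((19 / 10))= -619543750 / 19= -32607565.79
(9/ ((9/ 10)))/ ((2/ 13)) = 65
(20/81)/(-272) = -5/5508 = -0.00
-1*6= -6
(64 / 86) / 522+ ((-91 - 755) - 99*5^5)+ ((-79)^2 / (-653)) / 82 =-310221.12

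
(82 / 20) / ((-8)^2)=41 / 640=0.06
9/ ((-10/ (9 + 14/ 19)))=-333/ 38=-8.76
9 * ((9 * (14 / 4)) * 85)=48195 / 2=24097.50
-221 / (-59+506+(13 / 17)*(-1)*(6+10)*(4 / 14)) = -26299 / 52777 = -0.50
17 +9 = 26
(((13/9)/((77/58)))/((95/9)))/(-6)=-377/21945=-0.02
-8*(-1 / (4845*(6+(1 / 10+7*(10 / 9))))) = 48 / 403427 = 0.00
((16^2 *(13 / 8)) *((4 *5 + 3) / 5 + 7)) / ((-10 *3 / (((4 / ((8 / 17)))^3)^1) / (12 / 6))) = -14817608 / 75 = -197568.11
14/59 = 0.24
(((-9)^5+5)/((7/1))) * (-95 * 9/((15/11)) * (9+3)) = 444247056/7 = 63463865.14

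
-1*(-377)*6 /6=377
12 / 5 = 2.40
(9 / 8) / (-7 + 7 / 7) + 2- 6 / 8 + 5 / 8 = 1.69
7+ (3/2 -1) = 7.50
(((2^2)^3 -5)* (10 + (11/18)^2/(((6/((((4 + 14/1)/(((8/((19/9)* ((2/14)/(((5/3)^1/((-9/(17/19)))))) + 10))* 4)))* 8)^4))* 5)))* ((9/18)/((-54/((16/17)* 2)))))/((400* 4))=-108202308433665454913/7363605579120000000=-14.69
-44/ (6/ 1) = -22/ 3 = -7.33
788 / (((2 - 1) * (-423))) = -788 / 423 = -1.86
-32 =-32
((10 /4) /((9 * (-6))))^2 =25 /11664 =0.00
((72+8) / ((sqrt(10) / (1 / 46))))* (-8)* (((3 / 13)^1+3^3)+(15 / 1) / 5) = -12576* sqrt(10) / 299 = -133.01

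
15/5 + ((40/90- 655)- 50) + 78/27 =-2096/3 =-698.67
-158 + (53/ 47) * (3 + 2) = -7161/ 47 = -152.36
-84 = -84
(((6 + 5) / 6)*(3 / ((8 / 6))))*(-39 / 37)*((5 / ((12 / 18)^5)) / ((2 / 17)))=-1403.24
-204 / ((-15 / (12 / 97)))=816 / 485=1.68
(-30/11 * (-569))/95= 3414/209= 16.33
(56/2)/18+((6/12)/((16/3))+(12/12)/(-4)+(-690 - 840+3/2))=-439805/288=-1527.10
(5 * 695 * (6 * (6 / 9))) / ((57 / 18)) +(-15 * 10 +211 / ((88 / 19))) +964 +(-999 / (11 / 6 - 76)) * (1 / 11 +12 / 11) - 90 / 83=325071658717 / 61755320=5263.86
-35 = -35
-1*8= -8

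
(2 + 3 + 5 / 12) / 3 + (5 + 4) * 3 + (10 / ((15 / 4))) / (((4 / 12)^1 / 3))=1901 / 36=52.81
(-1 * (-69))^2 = 4761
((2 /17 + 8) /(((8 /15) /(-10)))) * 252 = -38355.88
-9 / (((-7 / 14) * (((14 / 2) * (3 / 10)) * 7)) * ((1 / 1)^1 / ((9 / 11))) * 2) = 270 / 539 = 0.50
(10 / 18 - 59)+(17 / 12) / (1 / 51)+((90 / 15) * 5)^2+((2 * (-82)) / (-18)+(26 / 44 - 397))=69499 / 132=526.51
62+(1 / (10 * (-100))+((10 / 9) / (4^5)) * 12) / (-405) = 1205279423 / 19440000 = 62.00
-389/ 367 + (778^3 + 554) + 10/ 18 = 1555420702652/ 3303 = 470911505.50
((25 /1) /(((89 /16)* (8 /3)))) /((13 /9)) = 1350 /1157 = 1.17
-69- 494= -563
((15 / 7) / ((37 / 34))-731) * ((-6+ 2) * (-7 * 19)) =-14350244 / 37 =-387844.43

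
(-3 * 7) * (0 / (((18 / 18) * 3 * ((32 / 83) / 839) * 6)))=0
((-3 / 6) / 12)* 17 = -17 / 24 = -0.71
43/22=1.95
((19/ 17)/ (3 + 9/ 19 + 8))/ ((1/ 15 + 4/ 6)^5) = 274134375/ 596855006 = 0.46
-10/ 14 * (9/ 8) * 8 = -45/ 7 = -6.43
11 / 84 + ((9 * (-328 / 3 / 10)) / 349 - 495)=-72579233 / 146580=-495.15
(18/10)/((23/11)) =0.86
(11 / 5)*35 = 77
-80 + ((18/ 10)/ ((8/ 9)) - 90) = -6719/ 40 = -167.98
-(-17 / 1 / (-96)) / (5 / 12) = -17 / 40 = -0.42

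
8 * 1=8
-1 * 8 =-8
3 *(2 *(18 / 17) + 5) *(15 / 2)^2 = 81675 / 68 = 1201.10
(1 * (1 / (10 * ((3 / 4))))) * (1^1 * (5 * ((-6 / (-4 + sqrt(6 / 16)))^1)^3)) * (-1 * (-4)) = 36864 / (16 - sqrt(6))^3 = 14.82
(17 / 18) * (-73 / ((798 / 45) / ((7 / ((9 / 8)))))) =-12410 / 513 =-24.19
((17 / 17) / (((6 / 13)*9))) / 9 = 0.03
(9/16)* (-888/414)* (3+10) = -15.68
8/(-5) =-8/5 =-1.60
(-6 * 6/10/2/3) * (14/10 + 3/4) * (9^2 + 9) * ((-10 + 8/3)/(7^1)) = 4257/35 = 121.63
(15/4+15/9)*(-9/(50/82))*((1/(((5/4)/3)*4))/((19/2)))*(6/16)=-14391/7600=-1.89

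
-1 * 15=-15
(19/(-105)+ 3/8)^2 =26569/705600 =0.04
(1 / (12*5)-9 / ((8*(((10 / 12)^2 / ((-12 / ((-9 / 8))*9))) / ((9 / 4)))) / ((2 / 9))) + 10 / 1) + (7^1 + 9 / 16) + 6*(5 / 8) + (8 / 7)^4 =-157673317 / 2881200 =-54.72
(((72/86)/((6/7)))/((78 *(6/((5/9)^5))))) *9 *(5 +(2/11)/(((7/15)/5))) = 1671875/242061534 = 0.01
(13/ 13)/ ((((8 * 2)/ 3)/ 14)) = 21/ 8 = 2.62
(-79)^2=6241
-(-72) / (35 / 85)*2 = 2448 / 7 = 349.71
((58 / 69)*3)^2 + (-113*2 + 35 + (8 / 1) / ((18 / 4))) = -870611 / 4761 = -182.86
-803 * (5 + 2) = -5621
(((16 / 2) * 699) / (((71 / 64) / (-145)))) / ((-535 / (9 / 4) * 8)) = 2919024 / 7597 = 384.23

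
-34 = -34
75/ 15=5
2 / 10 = 1 / 5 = 0.20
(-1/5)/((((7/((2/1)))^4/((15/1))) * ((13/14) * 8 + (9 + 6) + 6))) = -48/68257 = -0.00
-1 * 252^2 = -63504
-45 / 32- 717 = -22989 / 32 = -718.41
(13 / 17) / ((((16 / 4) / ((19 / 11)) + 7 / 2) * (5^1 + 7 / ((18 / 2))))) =171 / 7514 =0.02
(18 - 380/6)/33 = -136/99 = -1.37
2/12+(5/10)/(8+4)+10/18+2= 199/72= 2.76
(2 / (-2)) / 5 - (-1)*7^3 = 1714 / 5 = 342.80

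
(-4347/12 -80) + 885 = 442.75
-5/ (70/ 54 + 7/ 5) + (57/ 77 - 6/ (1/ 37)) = -893349/ 4004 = -223.11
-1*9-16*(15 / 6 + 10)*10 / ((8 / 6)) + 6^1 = -1503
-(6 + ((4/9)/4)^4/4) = -157465/26244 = -6.00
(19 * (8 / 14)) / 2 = 5.43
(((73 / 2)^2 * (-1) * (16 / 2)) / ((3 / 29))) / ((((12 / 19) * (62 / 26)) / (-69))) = 877947421 / 186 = 4720147.42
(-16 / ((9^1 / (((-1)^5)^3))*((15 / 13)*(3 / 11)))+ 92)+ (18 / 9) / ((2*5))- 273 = -70936 / 405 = -175.15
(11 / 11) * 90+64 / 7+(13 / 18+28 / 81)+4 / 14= 113963 / 1134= 100.50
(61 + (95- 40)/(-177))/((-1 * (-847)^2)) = -10742/126981393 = -0.00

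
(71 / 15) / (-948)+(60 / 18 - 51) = -677891 / 14220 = -47.67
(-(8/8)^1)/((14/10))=-5/7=-0.71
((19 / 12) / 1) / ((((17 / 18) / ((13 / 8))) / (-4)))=-10.90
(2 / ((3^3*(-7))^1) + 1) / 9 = 187 / 1701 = 0.11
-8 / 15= -0.53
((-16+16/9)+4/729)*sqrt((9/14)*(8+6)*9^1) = -10364/81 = -127.95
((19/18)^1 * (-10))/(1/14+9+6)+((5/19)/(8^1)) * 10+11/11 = 90719/144324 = 0.63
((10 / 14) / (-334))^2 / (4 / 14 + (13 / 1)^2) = 5 / 185071404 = 0.00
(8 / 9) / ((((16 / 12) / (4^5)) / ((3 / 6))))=1024 / 3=341.33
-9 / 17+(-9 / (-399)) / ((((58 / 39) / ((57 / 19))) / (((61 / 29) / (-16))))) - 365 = -22242109331 / 60848032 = -365.54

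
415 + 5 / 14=5815 / 14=415.36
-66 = -66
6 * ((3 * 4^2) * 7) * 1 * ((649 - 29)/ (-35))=-35712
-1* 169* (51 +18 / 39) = -8697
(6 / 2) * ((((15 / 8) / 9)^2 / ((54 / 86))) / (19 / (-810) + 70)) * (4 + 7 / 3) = 102125 / 5441376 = 0.02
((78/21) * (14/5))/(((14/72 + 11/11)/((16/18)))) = 1664/215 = 7.74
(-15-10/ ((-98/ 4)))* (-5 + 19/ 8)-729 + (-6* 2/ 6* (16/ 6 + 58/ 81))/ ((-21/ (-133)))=-9982069/ 13608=-733.54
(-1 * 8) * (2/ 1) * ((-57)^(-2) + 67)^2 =-758181181696/ 10556001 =-71824.66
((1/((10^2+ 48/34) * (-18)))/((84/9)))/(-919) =17/266171808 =0.00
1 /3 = 0.33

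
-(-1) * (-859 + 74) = -785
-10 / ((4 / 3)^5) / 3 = -405 / 512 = -0.79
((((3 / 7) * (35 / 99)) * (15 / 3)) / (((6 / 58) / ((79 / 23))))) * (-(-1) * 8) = 458200 / 2277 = 201.23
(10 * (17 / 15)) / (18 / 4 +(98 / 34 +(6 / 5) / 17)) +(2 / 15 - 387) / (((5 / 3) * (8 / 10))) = -21941603 / 76020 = -288.63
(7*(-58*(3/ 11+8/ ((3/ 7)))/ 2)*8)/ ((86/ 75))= -12687500/ 473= -26823.47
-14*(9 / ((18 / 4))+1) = -42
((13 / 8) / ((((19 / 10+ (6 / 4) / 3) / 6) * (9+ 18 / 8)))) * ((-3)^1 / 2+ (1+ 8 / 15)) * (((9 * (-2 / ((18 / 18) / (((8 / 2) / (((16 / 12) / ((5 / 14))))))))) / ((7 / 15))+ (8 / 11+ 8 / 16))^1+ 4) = -101179 / 232848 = -0.43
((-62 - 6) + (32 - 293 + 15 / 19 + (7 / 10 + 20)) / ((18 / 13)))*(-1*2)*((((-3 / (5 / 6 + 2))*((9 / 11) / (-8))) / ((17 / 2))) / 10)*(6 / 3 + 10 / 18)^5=66.93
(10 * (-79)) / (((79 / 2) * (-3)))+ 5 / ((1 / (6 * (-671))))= -60370 / 3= -20123.33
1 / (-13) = -1 / 13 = -0.08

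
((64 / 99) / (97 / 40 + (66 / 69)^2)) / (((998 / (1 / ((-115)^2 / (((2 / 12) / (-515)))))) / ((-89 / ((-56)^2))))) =178 / 1321550719352325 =0.00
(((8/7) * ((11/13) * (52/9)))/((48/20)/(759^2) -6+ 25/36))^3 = -91504216022104748589056000/78347715709553206666699789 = -1.17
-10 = -10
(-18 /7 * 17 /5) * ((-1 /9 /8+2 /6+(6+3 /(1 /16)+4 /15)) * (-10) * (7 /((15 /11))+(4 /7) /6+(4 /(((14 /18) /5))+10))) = 478718011 /2450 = 195395.11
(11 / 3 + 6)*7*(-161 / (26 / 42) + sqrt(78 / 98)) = -228781 / 13 + 29*sqrt(39) / 3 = -17538.17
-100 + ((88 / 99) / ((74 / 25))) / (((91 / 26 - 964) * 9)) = -575723900 / 5757237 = -100.00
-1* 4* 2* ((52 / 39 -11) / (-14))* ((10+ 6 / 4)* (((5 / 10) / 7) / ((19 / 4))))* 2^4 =-42688 / 2793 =-15.28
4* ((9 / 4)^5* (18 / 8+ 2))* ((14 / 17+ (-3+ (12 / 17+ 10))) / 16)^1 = 522.59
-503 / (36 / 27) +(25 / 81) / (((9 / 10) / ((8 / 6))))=-3296183 / 8748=-376.79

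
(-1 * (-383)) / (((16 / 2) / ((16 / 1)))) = 766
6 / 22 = 3 / 11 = 0.27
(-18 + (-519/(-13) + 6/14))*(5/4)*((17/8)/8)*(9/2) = 778005/23296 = 33.40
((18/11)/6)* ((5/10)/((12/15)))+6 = 543/88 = 6.17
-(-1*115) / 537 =115 / 537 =0.21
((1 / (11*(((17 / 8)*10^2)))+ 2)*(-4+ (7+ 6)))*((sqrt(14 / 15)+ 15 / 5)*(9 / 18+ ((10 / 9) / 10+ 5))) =472276*sqrt(210) / 70125+ 1416828 / 4675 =400.66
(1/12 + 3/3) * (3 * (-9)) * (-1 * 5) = 585/4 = 146.25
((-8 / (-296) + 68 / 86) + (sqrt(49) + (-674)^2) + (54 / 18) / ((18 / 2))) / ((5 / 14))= 30356175542 / 23865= 1271995.62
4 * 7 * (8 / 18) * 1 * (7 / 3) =784 / 27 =29.04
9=9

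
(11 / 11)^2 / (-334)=-1 / 334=-0.00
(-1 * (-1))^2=1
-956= -956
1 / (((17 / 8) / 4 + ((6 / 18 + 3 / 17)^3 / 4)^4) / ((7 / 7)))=9908139020019885299232 / 5263710783005146775489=1.88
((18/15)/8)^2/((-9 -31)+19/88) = -11/19450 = -0.00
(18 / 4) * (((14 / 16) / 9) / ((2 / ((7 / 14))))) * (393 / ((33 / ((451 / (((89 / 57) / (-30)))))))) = -32145435 / 2848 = -11287.02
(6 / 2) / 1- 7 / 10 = 2.30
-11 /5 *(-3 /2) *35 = 231 /2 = 115.50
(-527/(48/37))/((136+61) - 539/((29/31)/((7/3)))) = 33263/93952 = 0.35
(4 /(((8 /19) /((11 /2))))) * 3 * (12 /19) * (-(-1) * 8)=792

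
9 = 9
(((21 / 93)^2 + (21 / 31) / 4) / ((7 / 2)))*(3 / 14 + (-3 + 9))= 10527 / 26908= 0.39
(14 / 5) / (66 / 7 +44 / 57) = 2793 / 10175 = 0.27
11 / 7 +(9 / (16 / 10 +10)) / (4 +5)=673 / 406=1.66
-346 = -346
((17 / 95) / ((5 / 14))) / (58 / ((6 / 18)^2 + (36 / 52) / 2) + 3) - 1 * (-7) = 46219691 / 6599175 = 7.00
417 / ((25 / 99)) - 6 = 41133 / 25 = 1645.32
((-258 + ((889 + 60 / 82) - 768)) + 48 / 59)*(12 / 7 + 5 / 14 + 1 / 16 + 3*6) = -18021575 / 6608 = -2727.24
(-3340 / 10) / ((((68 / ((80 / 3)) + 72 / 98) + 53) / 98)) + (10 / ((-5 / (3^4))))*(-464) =4114114352 / 55159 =74586.46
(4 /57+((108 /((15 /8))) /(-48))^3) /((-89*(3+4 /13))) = 153556 /27267375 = 0.01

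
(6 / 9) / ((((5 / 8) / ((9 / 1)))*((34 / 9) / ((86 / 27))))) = 688 / 85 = 8.09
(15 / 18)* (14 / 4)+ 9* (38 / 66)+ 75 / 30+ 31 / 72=8735 / 792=11.03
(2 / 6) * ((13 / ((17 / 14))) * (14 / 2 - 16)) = -546 / 17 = -32.12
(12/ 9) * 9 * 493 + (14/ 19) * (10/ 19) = 2135816/ 361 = 5916.39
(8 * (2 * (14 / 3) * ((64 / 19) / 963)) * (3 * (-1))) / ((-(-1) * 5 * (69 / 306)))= -487424 / 701385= -0.69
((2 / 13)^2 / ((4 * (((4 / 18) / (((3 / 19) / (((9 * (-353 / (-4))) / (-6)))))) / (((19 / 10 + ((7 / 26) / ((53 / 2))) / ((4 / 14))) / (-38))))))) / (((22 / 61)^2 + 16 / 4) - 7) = -446609304 / 792297753760435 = -0.00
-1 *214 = -214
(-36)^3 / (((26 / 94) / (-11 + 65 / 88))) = 247515912 / 143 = 1730880.50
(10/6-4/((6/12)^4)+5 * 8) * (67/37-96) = 233495/111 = 2103.56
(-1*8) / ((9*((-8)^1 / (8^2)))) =64 / 9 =7.11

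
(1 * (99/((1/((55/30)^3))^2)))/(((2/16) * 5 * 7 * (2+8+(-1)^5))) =19487171/204120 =95.47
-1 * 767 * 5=-3835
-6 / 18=-0.33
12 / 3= 4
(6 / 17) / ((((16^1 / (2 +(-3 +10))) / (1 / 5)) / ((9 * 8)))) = 243 / 85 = 2.86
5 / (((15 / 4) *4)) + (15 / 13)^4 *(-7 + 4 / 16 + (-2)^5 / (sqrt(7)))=-1620000 *sqrt(7) / 199927 - 3986381 / 342732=-33.07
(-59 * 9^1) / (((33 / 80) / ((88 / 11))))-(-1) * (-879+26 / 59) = -7253705 / 649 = -11176.74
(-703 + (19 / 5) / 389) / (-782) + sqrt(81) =7528113 / 760495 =9.90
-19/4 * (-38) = 361/2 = 180.50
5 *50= 250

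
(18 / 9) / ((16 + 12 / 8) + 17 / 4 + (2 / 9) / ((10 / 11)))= 360 / 3959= 0.09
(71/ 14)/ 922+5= 64611/ 12908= 5.01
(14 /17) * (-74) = -1036 /17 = -60.94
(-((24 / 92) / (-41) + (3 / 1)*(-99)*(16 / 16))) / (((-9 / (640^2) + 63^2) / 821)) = 61.44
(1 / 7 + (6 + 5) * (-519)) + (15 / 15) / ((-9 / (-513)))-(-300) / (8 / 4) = -38513 / 7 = -5501.86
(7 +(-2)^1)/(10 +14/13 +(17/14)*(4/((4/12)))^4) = 455/2292336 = 0.00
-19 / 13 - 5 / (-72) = -1303 / 936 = -1.39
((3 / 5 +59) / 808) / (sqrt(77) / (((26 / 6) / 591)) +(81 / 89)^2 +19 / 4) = -5036132741549 / 17529604109930424905 +861902964034164 *sqrt(77) / 122707228769512974335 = 0.00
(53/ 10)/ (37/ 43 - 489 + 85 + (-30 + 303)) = -2279/ 55960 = -0.04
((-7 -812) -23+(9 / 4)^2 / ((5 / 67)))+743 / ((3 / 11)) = 468041 / 240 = 1950.17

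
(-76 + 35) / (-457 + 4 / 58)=1189 / 13251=0.09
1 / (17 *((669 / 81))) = 27 / 3791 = 0.01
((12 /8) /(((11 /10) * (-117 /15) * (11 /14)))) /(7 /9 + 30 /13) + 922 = 40270732 /43681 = 921.93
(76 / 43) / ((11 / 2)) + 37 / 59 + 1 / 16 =451411 / 446512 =1.01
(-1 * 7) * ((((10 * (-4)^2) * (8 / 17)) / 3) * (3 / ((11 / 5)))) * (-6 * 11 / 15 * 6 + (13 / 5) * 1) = 62720 / 11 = 5701.82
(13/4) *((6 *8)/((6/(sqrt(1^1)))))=26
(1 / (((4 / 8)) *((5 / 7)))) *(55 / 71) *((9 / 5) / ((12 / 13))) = 3003 / 710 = 4.23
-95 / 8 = -11.88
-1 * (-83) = 83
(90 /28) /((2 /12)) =135 /7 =19.29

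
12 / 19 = 0.63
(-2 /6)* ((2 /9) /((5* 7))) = -2 /945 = -0.00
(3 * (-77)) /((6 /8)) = -308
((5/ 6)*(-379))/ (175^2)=-379/ 36750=-0.01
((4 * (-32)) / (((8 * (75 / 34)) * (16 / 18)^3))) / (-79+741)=-4131 / 264800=-0.02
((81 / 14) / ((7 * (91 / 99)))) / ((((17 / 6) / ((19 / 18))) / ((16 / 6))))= 67716 / 75803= 0.89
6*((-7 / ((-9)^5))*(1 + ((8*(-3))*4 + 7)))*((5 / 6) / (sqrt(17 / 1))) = -3080*sqrt(17) / 1003833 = -0.01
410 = 410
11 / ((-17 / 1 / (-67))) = 737 / 17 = 43.35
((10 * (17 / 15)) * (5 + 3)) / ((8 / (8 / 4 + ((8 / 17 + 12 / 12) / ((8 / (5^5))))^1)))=78397 / 12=6533.08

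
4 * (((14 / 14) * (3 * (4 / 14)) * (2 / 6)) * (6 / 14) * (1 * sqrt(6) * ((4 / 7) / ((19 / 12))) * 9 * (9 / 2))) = 46656 * sqrt(6) / 6517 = 17.54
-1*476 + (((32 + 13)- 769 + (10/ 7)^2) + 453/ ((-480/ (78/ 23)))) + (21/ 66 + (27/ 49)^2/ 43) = -2509309754417/ 2089638320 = -1200.83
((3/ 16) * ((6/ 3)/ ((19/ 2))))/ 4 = 3/ 304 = 0.01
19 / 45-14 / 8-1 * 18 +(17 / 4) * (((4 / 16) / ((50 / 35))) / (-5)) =-140231 / 7200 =-19.48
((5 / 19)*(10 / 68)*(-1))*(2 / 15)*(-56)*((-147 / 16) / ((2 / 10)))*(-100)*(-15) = -6431250 / 323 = -19910.99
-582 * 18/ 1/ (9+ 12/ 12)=-5238/ 5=-1047.60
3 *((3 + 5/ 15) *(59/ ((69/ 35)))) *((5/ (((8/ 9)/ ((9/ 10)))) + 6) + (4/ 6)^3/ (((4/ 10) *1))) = 52647175/ 14904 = 3532.42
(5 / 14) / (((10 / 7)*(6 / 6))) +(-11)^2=485 / 4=121.25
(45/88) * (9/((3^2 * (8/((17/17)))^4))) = 45/360448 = 0.00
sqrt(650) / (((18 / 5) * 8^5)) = 25 * sqrt(26) / 589824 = 0.00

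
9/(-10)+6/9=-7/30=-0.23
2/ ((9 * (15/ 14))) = 0.21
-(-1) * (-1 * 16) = -16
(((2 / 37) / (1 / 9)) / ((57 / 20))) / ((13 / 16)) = 1920 / 9139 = 0.21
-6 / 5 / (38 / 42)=-126 / 95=-1.33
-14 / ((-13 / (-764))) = -10696 / 13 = -822.77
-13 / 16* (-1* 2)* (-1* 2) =-13 / 4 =-3.25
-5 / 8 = -0.62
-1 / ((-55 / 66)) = 6 / 5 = 1.20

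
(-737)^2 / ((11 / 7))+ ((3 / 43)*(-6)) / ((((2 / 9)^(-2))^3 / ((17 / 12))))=2632949855069 / 7617321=345653.00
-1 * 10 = -10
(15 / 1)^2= 225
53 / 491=0.11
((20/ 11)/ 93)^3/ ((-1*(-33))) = 8000/ 35329772511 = 0.00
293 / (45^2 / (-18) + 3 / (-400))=-117200 / 45003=-2.60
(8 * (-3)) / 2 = -12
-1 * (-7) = 7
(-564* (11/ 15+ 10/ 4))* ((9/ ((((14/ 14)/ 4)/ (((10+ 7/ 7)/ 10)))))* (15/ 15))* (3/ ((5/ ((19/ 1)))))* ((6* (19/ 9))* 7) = -9124309656/ 125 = -72994477.25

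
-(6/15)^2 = -0.16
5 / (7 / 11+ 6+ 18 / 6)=55 / 106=0.52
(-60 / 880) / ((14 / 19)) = -57 / 616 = -0.09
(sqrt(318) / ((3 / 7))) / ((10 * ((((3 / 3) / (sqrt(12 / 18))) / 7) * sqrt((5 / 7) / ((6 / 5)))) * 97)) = 49 * sqrt(2226) / 7275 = 0.32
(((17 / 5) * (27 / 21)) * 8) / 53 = 1224 / 1855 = 0.66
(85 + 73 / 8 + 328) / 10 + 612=52337 / 80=654.21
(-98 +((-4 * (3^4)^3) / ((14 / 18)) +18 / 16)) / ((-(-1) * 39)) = -153060433 / 2184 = -70082.62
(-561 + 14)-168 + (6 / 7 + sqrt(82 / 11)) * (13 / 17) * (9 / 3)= -84851 / 119 + 39 * sqrt(902) / 187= -706.77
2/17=0.12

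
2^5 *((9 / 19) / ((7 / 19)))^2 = 2592 / 49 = 52.90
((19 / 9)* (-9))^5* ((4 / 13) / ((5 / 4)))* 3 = -118852752 / 65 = -1828503.88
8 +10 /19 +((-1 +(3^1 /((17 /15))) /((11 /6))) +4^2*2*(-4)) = -422913 /3553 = -119.03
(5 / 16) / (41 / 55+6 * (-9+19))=275 / 53456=0.01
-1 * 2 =-2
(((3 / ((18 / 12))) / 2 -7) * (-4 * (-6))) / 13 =-11.08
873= 873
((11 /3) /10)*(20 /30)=11 /45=0.24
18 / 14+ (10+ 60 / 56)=173 / 14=12.36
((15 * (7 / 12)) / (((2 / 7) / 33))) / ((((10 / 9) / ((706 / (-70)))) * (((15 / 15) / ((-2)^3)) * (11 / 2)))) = 66717 / 5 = 13343.40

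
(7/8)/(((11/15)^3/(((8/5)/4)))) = 4725/5324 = 0.89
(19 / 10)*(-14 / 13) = -133 / 65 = -2.05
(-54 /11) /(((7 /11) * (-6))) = 9 /7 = 1.29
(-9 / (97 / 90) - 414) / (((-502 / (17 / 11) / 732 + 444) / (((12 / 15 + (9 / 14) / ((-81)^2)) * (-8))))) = 6.09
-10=-10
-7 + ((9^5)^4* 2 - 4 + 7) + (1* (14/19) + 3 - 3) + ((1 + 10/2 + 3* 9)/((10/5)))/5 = 4619912874441632944387/190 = 24315330918113857602.04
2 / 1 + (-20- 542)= -560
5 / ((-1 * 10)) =-1 / 2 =-0.50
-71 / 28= -2.54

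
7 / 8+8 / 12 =37 / 24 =1.54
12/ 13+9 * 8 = 948/ 13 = 72.92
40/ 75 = 8/ 15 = 0.53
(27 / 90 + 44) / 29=443 / 290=1.53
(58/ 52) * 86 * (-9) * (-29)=325467/ 13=25035.92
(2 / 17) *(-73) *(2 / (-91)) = 292 / 1547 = 0.19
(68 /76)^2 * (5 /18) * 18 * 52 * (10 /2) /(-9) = -375700 /3249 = -115.64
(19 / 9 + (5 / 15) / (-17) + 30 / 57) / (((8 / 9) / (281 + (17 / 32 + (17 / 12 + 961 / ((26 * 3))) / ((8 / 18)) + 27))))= 537292635 / 537472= 999.67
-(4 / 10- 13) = 12.60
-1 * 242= -242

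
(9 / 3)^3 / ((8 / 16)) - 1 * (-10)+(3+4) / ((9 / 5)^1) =611 / 9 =67.89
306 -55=251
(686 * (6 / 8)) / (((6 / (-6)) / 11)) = -11319 / 2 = -5659.50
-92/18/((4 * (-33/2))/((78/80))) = 299/3960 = 0.08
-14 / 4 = -7 / 2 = -3.50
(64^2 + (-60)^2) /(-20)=-1924 /5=-384.80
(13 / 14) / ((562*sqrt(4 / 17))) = 13*sqrt(17) / 15736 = 0.00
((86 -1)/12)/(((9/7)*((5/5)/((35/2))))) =20825/216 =96.41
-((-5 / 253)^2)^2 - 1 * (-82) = 335966470017 / 4097152081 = 82.00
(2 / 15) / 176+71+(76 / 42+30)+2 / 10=190363 / 1848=103.01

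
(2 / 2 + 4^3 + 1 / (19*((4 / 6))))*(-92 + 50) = -51933 / 19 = -2733.32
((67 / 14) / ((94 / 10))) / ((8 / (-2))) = -335 / 2632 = -0.13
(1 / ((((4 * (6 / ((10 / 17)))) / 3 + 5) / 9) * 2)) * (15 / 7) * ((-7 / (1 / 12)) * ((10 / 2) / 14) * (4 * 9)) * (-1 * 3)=364500 / 217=1679.72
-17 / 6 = -2.83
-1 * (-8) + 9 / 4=41 / 4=10.25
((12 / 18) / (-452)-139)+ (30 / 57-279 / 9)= -2183179 / 12882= -169.48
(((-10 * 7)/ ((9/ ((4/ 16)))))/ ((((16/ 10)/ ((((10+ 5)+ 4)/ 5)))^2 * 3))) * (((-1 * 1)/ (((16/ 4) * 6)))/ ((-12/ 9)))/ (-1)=0.11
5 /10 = 1 /2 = 0.50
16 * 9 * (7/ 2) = 504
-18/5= -3.60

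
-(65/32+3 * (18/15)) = -901/160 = -5.63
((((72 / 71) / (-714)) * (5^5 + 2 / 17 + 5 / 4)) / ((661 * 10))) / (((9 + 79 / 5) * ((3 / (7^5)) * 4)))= -510435793 / 13454554528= -0.04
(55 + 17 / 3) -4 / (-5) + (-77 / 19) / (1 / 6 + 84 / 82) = 4848644 / 83505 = 58.06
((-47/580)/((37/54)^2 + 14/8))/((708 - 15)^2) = -423/5564010760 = -0.00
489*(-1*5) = -2445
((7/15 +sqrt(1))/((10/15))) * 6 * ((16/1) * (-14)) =-14784/5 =-2956.80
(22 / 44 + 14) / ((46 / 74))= 23.33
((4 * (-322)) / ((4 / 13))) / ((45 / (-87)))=121394 / 15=8092.93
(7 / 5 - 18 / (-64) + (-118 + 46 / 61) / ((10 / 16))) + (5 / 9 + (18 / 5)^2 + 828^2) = 685411.60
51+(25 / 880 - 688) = -112107 / 176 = -636.97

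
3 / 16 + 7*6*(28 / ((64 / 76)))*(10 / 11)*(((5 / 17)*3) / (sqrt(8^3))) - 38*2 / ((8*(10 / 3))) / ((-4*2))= 87 / 160 + 209475*sqrt(2) / 5984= 50.05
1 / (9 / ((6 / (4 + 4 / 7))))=0.15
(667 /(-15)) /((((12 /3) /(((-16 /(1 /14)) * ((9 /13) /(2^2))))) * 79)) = 28014 /5135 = 5.46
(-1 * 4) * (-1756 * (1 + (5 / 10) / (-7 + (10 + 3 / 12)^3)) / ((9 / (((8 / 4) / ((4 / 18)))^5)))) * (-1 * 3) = -9471048618960 / 68473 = -138318002.99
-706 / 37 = -19.08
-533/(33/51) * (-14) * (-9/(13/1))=-87822/11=-7983.82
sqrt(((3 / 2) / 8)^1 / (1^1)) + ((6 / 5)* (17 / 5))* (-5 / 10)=-1.61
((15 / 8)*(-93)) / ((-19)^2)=-1395 / 2888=-0.48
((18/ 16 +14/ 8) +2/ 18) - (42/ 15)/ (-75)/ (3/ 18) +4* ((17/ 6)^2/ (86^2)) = 3.21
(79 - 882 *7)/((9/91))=-554645/9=-61627.22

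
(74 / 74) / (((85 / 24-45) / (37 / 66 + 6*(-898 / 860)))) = 323788 / 2353175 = 0.14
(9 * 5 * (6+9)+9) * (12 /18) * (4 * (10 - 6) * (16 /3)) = 38912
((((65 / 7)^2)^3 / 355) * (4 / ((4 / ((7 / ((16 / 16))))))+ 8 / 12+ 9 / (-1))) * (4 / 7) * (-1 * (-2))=-482680900000 / 175414659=-2751.66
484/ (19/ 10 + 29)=4840/ 309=15.66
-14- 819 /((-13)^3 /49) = 721 /169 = 4.27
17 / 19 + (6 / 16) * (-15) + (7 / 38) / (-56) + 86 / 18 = 121 / 2736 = 0.04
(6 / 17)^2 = 36 / 289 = 0.12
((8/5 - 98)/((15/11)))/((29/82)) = -434764/2175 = -199.89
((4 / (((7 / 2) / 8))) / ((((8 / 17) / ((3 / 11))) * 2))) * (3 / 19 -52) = -200940 / 1463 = -137.35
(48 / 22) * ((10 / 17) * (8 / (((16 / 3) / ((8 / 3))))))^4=61440000 / 918731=66.87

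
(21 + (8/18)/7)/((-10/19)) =-25213/630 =-40.02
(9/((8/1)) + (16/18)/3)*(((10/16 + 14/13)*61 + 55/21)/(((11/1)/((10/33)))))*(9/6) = 356821495/57081024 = 6.25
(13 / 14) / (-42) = -13 / 588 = -0.02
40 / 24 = 5 / 3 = 1.67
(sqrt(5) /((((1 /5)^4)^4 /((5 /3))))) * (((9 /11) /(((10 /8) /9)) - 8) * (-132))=70800781250000 * sqrt(5)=158315359735092.53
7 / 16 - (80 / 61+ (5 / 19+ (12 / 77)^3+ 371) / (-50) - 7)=2868128440957 / 211648698800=13.55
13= 13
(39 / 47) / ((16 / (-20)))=-195 / 188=-1.04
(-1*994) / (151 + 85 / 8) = -7952 / 1293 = -6.15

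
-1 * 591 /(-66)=197 /22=8.95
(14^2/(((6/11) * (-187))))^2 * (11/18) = 52822/23409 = 2.26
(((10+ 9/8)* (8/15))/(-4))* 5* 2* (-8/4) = 89/3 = 29.67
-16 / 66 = -8 / 33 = -0.24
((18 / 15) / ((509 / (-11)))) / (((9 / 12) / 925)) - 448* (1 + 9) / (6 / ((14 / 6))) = -8127640 / 4581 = -1774.21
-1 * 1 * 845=-845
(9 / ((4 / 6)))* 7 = 189 / 2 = 94.50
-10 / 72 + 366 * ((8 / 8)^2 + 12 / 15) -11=116579 / 180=647.66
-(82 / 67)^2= -6724 / 4489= -1.50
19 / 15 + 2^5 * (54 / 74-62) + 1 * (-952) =-1615817 / 555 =-2911.38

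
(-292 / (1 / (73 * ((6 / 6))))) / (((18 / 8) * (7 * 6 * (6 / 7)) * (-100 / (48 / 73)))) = 1168 / 675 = 1.73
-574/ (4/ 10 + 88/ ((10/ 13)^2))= -7175/ 1864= -3.85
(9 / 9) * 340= 340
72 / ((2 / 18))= 648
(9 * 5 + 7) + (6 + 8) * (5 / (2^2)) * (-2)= 17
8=8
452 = 452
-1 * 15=-15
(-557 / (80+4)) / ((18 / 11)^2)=-67397 / 27216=-2.48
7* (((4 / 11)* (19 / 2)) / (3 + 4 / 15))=570 / 77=7.40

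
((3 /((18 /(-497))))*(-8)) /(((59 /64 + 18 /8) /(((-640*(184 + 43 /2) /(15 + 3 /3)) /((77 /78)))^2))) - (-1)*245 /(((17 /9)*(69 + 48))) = 550430098014144745 /37998961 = 14485398640.61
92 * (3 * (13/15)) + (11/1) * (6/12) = 2447/10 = 244.70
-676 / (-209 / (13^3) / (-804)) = -1194078288 / 209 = -5713293.24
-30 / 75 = -2 / 5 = -0.40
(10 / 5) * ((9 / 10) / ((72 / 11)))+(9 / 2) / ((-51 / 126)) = -7373 / 680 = -10.84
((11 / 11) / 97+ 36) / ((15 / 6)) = 6986 / 485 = 14.40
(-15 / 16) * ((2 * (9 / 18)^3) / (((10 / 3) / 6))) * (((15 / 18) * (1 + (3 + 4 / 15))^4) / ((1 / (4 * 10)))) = -1048576 / 225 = -4660.34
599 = 599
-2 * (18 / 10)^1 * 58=-1044 / 5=-208.80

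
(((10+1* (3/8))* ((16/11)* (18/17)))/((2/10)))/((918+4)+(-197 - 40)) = 0.12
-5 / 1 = -5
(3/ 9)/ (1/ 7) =7/ 3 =2.33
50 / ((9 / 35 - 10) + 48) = 1750 / 1339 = 1.31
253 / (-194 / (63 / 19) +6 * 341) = 693 / 5444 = 0.13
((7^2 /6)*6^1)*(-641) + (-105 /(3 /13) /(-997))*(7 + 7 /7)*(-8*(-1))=-31285653 /997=-31379.79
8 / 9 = 0.89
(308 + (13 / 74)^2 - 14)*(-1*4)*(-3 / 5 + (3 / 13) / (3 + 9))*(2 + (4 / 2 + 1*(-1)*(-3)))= 1701889441 / 355940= 4781.39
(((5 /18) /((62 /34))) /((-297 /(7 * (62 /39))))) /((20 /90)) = -595 /23166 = -0.03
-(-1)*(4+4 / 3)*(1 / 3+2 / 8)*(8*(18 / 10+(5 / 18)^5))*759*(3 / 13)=30145496227 / 3838185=7854.10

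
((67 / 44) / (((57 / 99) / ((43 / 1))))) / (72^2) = 0.02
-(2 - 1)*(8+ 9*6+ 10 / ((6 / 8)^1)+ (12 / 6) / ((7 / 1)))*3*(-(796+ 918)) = 2721832 / 7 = 388833.14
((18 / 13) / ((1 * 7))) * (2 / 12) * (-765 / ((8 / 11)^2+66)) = -55539 / 146510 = -0.38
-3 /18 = -1 /6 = -0.17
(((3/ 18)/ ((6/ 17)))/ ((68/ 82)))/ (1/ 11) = 451/ 72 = 6.26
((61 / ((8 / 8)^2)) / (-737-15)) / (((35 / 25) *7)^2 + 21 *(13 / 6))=-1525 / 2660952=-0.00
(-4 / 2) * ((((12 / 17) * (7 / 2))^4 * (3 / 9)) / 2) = -1037232 / 83521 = -12.42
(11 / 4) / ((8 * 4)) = 11 / 128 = 0.09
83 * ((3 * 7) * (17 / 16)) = 1851.94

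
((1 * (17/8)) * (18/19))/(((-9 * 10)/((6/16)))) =-51/6080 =-0.01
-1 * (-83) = 83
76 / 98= 38 / 49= 0.78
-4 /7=-0.57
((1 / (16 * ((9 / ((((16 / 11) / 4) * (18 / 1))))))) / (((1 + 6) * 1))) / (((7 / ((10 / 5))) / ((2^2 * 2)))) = 8 / 539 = 0.01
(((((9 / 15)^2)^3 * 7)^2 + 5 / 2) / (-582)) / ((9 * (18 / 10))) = -1272784343 / 4603710937500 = -0.00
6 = 6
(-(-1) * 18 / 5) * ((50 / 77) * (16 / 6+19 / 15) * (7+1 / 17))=84960 / 1309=64.90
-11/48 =-0.23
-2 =-2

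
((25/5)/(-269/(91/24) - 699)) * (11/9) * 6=-2002/42039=-0.05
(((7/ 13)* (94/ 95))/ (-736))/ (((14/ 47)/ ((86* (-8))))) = 94987/ 56810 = 1.67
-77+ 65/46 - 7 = -3799/46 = -82.59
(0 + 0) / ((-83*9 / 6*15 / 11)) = 0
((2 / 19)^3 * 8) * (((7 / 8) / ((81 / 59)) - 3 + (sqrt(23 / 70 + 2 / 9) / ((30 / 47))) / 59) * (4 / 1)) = -48992 / 555579 + 3008 * sqrt(24290) / 637372575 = -0.09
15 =15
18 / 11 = 1.64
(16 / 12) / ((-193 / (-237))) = 316 / 193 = 1.64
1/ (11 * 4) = 1/ 44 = 0.02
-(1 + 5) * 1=-6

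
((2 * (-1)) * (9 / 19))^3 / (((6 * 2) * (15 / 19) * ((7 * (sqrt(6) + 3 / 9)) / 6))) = 2916 / 669655 - 8748 * sqrt(6) / 669655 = -0.03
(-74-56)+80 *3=110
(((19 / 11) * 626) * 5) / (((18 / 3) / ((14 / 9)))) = 416290 / 297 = 1401.65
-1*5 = -5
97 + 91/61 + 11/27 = 162887/1647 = 98.90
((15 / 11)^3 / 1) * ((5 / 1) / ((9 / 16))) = 30000 / 1331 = 22.54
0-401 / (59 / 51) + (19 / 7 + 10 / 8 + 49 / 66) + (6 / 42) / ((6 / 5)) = -2661949 / 7788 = -341.80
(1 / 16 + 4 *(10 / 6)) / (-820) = -323 / 39360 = -0.01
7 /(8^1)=7 /8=0.88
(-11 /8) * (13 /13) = -11 /8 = -1.38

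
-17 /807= -0.02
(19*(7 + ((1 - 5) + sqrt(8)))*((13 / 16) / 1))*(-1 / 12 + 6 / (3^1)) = 5681*sqrt(2) / 96 + 5681 / 64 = 172.45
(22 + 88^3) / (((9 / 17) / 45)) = 57926990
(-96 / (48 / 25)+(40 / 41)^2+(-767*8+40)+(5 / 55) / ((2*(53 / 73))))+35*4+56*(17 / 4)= -11303557015 / 1960046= -5766.99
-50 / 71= -0.70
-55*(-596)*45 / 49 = 1475100 / 49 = 30104.08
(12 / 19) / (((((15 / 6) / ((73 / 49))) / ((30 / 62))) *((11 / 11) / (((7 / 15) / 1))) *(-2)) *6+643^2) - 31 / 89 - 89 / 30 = -5074542137203 / 1530791294910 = -3.31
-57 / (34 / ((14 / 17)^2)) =-5586 / 4913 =-1.14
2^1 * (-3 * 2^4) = -96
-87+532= 445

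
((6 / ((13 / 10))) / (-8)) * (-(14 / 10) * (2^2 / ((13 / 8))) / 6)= 56 / 169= 0.33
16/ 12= 4/ 3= 1.33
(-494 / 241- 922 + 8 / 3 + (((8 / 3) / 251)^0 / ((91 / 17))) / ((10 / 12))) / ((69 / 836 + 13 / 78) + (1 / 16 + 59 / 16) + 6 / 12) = -204.74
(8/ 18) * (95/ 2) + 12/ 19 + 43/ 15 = 21041/ 855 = 24.61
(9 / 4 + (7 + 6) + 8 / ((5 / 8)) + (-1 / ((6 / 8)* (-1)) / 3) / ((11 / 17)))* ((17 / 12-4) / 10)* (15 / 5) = -1763869 / 79200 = -22.27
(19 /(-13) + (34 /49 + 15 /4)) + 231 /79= 1188909 /201292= 5.91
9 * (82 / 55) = 738 / 55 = 13.42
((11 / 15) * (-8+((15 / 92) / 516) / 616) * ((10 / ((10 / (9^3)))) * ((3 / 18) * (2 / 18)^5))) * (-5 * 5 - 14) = 1013748671 / 2153329920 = 0.47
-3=-3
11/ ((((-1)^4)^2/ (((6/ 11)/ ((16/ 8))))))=3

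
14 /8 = 7 /4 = 1.75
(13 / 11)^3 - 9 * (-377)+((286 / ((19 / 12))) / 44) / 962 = 3176354833 / 935693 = 3394.65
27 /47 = 0.57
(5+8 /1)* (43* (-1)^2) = 559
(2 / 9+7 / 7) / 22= 1 / 18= 0.06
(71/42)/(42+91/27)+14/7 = 34939/17150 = 2.04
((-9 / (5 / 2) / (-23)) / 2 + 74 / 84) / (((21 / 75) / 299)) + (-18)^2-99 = 367295 / 294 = 1249.30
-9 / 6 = -3 / 2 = -1.50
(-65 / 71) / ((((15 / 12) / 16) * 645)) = -832 / 45795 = -0.02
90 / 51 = 30 / 17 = 1.76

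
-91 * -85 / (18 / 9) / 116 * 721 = 5576935 / 232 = 24038.51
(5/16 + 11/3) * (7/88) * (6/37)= 1337/26048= 0.05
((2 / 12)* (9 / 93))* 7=7 / 62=0.11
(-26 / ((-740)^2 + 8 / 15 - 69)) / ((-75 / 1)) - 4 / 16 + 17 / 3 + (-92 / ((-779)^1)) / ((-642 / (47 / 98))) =10901695529943229 / 2012653259098860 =5.42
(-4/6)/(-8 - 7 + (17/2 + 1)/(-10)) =0.04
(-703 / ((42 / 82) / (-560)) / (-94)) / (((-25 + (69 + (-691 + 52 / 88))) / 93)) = 786291440 / 668387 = 1176.40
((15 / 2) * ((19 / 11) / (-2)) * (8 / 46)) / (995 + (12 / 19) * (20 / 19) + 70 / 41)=-843657 / 746962513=-0.00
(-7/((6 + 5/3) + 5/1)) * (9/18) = -21/76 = -0.28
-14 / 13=-1.08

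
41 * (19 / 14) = 779 / 14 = 55.64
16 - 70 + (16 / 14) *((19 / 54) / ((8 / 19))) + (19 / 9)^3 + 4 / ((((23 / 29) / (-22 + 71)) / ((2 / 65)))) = -36.03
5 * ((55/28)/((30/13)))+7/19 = 14761/3192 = 4.62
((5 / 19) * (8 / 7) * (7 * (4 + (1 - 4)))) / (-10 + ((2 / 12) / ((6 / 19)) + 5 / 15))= -1440 / 6251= -0.23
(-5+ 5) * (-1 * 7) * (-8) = 0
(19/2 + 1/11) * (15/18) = 1055/132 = 7.99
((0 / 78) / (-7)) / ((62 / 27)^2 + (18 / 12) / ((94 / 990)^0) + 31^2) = 0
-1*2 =-2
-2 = -2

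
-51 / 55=-0.93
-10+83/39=-307/39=-7.87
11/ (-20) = -11/ 20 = -0.55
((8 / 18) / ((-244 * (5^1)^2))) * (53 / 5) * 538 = -28514 / 68625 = -0.42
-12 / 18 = -2 / 3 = -0.67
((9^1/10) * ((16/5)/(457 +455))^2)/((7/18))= 9/315875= 0.00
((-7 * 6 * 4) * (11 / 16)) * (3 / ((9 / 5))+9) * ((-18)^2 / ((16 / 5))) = -124740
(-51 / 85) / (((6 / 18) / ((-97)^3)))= 8214057 / 5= 1642811.40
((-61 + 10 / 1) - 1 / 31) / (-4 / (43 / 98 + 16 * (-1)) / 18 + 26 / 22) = -238842450 / 5598011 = -42.67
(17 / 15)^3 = 1.46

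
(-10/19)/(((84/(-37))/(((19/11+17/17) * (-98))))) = -12950/209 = -61.96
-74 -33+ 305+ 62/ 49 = 9764/ 49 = 199.27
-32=-32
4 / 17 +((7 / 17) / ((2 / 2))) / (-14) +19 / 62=270 / 527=0.51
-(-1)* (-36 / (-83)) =36 / 83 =0.43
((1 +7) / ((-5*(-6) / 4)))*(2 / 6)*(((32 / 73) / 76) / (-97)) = -128 / 6054255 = -0.00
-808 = -808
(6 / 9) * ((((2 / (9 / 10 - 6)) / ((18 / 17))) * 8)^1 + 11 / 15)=-602 / 405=-1.49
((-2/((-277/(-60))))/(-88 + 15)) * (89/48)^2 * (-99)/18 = -435655/3882432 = -0.11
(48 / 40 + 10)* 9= 504 / 5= 100.80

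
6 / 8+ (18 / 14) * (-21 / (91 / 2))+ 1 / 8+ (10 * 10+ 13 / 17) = 1250549 / 12376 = 101.05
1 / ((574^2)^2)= 1 / 108554434576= 0.00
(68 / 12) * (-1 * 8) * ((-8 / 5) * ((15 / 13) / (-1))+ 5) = -12104 / 39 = -310.36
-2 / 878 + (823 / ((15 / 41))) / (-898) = -14826647 / 5913330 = -2.51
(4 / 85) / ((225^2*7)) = 4 / 30121875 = 0.00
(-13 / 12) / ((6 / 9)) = -13 / 8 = -1.62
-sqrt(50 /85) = -sqrt(170) /17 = -0.77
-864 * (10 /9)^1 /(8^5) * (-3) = 45 /512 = 0.09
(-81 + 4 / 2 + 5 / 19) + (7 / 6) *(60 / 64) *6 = -21941 / 304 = -72.17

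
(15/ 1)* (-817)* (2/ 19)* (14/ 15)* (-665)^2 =-532438900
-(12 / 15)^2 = -16 / 25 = -0.64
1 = 1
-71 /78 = -0.91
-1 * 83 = -83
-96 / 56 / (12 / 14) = -2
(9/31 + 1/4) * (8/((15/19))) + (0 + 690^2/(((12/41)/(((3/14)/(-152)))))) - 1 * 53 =-2340.77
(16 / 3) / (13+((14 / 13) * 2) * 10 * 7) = 208 / 6387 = 0.03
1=1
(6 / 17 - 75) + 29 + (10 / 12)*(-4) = -2498 / 51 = -48.98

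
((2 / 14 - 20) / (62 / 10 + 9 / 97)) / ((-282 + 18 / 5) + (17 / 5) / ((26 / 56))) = 876395 / 75286736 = 0.01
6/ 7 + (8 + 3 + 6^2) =335/ 7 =47.86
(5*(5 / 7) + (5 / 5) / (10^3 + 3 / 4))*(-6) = -600618 / 28021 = -21.43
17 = 17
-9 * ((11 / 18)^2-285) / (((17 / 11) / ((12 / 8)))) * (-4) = -1014409 / 102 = -9945.19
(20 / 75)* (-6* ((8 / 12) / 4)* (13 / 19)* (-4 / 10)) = 104 / 1425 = 0.07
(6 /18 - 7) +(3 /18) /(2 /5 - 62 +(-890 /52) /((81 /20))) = -13868225 /2079444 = -6.67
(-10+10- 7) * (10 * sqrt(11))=-70 * sqrt(11)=-232.16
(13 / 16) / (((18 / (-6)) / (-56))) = 91 / 6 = 15.17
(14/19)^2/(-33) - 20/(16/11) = -655999/47652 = -13.77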